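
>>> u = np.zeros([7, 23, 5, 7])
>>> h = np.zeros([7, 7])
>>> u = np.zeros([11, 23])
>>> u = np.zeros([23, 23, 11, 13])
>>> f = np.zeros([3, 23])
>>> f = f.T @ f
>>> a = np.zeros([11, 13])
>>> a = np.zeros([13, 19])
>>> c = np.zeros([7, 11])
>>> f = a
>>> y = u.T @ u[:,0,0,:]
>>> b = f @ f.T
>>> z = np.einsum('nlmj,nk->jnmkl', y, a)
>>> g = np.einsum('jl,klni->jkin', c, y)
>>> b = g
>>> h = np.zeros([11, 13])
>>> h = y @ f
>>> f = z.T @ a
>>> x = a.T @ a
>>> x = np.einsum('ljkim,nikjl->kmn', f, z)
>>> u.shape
(23, 23, 11, 13)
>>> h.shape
(13, 11, 23, 19)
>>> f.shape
(11, 19, 23, 13, 19)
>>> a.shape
(13, 19)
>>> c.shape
(7, 11)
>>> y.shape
(13, 11, 23, 13)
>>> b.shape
(7, 13, 13, 23)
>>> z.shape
(13, 13, 23, 19, 11)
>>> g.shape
(7, 13, 13, 23)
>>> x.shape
(23, 19, 13)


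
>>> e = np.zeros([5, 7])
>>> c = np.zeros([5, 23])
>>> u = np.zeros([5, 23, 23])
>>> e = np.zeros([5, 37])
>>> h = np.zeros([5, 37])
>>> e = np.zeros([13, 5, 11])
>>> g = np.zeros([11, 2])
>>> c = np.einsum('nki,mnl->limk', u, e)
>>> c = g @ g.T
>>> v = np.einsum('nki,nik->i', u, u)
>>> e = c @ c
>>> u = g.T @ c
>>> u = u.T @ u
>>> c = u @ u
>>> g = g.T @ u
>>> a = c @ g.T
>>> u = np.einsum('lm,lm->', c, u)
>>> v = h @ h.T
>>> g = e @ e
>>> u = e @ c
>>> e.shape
(11, 11)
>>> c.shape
(11, 11)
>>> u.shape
(11, 11)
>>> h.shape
(5, 37)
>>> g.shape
(11, 11)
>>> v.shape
(5, 5)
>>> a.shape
(11, 2)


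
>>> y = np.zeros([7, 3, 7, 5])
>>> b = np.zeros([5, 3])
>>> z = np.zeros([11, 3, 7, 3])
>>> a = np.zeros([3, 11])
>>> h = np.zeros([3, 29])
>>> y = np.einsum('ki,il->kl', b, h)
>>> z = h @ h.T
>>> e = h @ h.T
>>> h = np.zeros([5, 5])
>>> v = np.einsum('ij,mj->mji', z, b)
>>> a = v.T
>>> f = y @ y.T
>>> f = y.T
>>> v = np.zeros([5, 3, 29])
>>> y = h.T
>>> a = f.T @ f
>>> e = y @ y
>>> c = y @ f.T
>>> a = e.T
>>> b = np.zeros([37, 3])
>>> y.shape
(5, 5)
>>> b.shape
(37, 3)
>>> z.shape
(3, 3)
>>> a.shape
(5, 5)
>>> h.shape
(5, 5)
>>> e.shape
(5, 5)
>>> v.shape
(5, 3, 29)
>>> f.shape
(29, 5)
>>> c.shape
(5, 29)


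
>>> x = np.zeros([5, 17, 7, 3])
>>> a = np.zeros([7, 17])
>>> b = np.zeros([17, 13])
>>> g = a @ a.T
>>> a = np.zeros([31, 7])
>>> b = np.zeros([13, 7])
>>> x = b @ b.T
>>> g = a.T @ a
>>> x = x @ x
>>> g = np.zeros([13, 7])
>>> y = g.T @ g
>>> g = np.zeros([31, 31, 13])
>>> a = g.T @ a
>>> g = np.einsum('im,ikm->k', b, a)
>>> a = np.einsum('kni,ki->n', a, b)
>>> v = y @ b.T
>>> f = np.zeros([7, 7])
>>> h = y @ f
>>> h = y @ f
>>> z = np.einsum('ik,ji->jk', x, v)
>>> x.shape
(13, 13)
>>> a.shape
(31,)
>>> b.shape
(13, 7)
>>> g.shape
(31,)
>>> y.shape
(7, 7)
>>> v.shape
(7, 13)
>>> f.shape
(7, 7)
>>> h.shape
(7, 7)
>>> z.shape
(7, 13)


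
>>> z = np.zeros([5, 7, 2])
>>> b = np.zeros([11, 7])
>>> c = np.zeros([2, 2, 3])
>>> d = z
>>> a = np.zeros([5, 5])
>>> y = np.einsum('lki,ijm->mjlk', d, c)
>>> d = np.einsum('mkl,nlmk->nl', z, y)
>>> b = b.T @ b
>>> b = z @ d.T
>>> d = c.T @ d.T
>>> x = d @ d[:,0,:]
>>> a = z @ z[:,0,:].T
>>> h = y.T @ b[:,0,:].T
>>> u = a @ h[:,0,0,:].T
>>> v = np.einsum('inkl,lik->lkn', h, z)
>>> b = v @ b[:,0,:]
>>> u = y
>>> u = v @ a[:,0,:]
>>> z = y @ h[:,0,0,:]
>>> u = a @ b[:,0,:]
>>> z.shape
(3, 2, 5, 5)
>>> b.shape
(5, 2, 3)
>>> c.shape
(2, 2, 3)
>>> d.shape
(3, 2, 3)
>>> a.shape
(5, 7, 5)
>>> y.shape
(3, 2, 5, 7)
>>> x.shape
(3, 2, 3)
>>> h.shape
(7, 5, 2, 5)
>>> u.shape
(5, 7, 3)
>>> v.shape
(5, 2, 5)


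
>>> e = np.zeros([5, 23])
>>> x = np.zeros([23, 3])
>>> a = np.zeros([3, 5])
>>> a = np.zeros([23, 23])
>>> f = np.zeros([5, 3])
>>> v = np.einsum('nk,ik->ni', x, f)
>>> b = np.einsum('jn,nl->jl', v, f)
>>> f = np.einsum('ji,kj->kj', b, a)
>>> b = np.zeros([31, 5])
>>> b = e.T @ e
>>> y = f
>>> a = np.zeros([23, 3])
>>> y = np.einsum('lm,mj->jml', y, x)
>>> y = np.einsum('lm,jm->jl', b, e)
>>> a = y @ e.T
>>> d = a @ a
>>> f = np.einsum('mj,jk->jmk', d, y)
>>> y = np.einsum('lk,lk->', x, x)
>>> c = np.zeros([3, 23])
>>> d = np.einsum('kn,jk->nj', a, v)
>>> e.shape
(5, 23)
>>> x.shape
(23, 3)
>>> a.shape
(5, 5)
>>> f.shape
(5, 5, 23)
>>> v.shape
(23, 5)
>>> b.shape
(23, 23)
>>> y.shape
()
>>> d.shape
(5, 23)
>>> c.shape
(3, 23)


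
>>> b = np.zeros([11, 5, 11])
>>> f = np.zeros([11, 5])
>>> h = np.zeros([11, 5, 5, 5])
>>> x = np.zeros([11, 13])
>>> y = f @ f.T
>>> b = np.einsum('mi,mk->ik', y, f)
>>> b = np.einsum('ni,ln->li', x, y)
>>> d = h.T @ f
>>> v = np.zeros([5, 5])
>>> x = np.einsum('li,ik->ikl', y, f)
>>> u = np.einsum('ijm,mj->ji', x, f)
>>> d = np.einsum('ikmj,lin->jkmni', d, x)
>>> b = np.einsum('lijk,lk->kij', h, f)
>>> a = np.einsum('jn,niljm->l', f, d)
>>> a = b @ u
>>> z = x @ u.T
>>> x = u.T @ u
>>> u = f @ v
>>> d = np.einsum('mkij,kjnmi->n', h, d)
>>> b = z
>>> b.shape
(11, 5, 5)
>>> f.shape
(11, 5)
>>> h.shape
(11, 5, 5, 5)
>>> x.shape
(11, 11)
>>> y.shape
(11, 11)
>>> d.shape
(5,)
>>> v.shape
(5, 5)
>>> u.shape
(11, 5)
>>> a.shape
(5, 5, 11)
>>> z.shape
(11, 5, 5)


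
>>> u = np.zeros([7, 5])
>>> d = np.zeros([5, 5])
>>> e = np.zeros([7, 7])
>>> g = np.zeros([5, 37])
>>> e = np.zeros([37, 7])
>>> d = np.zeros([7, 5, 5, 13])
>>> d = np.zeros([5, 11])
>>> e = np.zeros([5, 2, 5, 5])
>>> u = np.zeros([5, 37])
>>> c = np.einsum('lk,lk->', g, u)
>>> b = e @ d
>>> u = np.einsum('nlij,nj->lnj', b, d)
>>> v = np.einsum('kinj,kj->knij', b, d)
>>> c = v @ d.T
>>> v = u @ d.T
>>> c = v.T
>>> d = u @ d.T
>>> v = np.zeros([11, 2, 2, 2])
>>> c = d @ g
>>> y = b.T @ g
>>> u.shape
(2, 5, 11)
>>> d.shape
(2, 5, 5)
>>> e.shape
(5, 2, 5, 5)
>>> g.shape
(5, 37)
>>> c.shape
(2, 5, 37)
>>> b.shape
(5, 2, 5, 11)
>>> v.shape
(11, 2, 2, 2)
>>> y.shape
(11, 5, 2, 37)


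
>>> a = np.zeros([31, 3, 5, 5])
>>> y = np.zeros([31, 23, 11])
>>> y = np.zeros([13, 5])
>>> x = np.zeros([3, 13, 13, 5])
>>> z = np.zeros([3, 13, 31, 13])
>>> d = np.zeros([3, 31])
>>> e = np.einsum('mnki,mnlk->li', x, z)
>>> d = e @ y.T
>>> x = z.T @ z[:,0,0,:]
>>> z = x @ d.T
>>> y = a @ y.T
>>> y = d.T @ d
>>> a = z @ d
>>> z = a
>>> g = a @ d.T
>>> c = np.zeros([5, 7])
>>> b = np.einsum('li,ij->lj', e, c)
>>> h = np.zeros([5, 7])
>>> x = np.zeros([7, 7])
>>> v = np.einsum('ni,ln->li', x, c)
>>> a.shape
(13, 31, 13, 13)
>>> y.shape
(13, 13)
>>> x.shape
(7, 7)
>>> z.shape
(13, 31, 13, 13)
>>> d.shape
(31, 13)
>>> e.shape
(31, 5)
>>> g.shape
(13, 31, 13, 31)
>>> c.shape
(5, 7)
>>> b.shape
(31, 7)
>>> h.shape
(5, 7)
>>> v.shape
(5, 7)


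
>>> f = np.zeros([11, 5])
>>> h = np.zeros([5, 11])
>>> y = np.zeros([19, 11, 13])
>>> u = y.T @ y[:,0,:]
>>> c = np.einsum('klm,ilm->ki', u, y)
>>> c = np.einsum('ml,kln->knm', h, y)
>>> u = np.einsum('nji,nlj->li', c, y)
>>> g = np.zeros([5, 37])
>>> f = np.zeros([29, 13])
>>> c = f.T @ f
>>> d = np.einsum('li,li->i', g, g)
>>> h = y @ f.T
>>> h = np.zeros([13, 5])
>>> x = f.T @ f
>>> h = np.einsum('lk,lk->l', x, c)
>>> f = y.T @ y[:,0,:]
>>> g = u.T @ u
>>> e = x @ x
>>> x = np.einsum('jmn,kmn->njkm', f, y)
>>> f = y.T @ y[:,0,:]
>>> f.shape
(13, 11, 13)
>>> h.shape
(13,)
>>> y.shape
(19, 11, 13)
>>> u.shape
(11, 5)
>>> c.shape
(13, 13)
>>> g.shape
(5, 5)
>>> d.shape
(37,)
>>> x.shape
(13, 13, 19, 11)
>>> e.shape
(13, 13)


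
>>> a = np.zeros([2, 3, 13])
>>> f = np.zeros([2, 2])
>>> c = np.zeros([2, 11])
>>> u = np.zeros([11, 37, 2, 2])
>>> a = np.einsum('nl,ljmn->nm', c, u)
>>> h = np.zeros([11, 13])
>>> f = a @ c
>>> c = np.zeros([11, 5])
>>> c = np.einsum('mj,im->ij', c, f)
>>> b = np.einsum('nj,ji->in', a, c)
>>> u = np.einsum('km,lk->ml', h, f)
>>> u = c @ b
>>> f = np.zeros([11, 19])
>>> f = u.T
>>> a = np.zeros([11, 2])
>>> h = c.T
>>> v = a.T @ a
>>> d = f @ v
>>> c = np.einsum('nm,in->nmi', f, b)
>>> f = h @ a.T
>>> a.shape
(11, 2)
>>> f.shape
(5, 11)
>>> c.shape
(2, 2, 5)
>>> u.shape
(2, 2)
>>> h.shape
(5, 2)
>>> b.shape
(5, 2)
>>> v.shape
(2, 2)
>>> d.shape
(2, 2)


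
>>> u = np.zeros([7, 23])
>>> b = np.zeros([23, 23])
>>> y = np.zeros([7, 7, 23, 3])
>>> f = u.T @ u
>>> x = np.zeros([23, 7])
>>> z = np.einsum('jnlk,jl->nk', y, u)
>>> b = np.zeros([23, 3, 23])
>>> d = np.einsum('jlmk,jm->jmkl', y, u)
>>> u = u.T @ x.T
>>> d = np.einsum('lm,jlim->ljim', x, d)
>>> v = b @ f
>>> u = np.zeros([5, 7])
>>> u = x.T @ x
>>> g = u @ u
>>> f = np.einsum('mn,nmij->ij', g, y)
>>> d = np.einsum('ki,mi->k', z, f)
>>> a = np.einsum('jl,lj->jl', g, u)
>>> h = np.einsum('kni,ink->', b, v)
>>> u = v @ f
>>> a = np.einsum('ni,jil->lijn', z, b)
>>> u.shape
(23, 3, 3)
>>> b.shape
(23, 3, 23)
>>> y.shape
(7, 7, 23, 3)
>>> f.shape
(23, 3)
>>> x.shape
(23, 7)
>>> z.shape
(7, 3)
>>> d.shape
(7,)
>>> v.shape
(23, 3, 23)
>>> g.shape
(7, 7)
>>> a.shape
(23, 3, 23, 7)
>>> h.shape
()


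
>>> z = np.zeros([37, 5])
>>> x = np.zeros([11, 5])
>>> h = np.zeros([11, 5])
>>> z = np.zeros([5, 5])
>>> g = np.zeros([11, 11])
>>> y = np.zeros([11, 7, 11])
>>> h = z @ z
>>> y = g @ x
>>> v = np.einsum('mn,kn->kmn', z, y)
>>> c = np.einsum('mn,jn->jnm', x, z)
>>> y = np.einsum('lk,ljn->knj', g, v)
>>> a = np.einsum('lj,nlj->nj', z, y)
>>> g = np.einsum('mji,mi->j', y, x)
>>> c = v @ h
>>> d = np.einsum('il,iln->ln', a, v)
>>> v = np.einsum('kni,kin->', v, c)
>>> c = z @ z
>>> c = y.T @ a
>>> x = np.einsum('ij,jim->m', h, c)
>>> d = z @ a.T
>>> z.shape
(5, 5)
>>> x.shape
(5,)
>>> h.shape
(5, 5)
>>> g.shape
(5,)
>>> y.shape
(11, 5, 5)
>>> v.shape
()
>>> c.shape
(5, 5, 5)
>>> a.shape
(11, 5)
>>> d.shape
(5, 11)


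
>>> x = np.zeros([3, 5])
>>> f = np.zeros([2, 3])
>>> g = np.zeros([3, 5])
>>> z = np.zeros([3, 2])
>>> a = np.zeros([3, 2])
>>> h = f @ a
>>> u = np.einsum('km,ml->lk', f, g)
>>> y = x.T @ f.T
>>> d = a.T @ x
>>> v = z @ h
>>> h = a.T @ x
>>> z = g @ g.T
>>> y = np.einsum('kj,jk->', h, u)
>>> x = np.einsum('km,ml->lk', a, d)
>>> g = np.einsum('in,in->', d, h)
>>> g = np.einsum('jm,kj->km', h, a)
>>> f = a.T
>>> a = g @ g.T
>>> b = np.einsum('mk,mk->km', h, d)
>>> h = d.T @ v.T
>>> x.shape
(5, 3)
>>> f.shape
(2, 3)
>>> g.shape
(3, 5)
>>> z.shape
(3, 3)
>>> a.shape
(3, 3)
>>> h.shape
(5, 3)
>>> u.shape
(5, 2)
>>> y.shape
()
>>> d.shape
(2, 5)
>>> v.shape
(3, 2)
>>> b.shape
(5, 2)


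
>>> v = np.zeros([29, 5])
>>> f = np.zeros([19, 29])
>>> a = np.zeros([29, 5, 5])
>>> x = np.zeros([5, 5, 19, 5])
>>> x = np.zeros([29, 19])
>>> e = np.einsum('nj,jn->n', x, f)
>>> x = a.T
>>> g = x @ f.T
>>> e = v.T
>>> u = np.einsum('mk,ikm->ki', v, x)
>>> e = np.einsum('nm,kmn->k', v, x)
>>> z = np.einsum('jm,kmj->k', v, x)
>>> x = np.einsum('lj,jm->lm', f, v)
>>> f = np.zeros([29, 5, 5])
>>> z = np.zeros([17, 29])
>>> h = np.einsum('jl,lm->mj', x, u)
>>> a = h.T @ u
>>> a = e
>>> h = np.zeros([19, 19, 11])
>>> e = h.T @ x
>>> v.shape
(29, 5)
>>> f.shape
(29, 5, 5)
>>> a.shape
(5,)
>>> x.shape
(19, 5)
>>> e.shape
(11, 19, 5)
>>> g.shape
(5, 5, 19)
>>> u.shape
(5, 5)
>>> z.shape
(17, 29)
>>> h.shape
(19, 19, 11)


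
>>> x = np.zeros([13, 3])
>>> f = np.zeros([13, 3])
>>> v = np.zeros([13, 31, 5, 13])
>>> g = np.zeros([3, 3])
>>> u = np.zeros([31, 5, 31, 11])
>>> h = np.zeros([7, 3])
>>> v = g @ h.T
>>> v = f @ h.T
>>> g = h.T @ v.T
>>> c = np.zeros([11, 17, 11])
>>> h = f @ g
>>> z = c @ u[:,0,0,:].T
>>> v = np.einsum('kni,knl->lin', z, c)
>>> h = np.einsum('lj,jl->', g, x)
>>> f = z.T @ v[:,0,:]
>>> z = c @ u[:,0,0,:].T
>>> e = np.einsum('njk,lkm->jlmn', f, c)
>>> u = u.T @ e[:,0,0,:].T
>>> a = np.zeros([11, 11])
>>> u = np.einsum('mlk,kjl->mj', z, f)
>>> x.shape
(13, 3)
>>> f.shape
(31, 17, 17)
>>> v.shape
(11, 31, 17)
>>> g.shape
(3, 13)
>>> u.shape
(11, 17)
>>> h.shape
()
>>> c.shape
(11, 17, 11)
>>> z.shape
(11, 17, 31)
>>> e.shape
(17, 11, 11, 31)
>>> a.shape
(11, 11)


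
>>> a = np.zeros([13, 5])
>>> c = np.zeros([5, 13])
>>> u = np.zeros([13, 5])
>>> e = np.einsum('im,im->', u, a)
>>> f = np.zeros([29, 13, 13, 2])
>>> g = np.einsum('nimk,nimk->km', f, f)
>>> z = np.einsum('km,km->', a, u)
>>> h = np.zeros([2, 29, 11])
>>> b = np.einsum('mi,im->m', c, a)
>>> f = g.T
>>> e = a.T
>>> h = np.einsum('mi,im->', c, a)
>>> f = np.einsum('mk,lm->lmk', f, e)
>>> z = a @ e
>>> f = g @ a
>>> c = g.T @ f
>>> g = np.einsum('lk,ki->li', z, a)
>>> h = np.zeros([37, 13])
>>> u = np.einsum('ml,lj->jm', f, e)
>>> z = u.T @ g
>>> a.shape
(13, 5)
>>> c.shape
(13, 5)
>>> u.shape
(13, 2)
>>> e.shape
(5, 13)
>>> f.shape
(2, 5)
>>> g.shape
(13, 5)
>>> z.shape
(2, 5)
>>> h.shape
(37, 13)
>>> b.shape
(5,)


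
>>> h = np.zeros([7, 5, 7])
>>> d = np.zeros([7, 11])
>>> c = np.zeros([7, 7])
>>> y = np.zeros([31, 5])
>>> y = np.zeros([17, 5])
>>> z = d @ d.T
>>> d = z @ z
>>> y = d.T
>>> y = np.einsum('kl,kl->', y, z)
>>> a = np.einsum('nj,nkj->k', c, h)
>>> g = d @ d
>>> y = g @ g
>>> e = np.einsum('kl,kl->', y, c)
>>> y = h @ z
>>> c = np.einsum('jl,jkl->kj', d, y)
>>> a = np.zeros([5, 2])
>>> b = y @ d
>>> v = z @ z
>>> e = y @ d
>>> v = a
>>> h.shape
(7, 5, 7)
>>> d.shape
(7, 7)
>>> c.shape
(5, 7)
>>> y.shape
(7, 5, 7)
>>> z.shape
(7, 7)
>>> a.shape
(5, 2)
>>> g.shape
(7, 7)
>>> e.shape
(7, 5, 7)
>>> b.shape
(7, 5, 7)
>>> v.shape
(5, 2)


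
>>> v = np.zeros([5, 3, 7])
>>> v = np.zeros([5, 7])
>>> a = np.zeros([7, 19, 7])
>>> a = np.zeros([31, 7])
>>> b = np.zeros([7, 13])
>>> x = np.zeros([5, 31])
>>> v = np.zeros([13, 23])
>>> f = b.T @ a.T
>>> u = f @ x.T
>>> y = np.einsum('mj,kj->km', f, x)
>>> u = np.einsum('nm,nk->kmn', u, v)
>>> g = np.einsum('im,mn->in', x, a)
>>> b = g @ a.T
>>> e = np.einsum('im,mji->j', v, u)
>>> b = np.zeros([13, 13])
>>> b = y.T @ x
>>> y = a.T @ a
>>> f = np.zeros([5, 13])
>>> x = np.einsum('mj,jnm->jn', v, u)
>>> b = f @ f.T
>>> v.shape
(13, 23)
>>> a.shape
(31, 7)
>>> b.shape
(5, 5)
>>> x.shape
(23, 5)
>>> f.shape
(5, 13)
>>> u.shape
(23, 5, 13)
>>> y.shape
(7, 7)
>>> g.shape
(5, 7)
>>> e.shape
(5,)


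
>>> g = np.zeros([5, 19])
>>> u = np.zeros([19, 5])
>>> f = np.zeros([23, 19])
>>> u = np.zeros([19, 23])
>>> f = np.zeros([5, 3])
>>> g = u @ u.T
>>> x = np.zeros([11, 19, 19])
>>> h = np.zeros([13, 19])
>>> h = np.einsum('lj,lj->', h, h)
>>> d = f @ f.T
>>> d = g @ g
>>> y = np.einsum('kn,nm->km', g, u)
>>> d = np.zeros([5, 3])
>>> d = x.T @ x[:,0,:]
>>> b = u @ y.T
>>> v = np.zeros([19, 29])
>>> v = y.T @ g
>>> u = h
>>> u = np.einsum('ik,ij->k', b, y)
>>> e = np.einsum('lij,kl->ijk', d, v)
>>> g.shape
(19, 19)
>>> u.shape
(19,)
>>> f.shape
(5, 3)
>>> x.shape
(11, 19, 19)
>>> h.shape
()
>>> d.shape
(19, 19, 19)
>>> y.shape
(19, 23)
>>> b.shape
(19, 19)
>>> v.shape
(23, 19)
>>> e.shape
(19, 19, 23)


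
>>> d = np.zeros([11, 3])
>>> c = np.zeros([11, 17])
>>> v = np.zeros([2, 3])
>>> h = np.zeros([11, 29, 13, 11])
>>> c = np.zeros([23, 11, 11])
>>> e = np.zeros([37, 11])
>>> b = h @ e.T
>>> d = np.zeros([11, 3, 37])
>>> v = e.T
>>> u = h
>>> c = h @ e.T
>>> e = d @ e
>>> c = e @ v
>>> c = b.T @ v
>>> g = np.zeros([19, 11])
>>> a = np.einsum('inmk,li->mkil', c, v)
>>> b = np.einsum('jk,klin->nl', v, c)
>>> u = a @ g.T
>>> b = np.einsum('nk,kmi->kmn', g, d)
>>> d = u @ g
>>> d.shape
(29, 37, 37, 11)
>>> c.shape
(37, 13, 29, 37)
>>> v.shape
(11, 37)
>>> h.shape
(11, 29, 13, 11)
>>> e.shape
(11, 3, 11)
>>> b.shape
(11, 3, 19)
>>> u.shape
(29, 37, 37, 19)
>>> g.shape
(19, 11)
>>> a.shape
(29, 37, 37, 11)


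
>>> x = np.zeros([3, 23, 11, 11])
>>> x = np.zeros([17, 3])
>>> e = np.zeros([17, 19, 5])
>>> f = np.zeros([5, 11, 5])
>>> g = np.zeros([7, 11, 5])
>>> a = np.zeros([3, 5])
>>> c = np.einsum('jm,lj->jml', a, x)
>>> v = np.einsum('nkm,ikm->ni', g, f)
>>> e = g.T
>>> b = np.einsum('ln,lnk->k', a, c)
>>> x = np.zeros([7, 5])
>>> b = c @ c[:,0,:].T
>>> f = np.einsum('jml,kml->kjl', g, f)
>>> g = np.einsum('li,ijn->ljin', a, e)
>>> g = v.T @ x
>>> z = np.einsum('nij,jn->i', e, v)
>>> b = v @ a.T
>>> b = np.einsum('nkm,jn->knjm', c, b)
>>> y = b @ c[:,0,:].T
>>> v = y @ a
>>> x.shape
(7, 5)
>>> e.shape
(5, 11, 7)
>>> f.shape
(5, 7, 5)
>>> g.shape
(5, 5)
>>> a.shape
(3, 5)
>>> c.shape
(3, 5, 17)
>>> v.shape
(5, 3, 7, 5)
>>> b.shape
(5, 3, 7, 17)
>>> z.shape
(11,)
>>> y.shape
(5, 3, 7, 3)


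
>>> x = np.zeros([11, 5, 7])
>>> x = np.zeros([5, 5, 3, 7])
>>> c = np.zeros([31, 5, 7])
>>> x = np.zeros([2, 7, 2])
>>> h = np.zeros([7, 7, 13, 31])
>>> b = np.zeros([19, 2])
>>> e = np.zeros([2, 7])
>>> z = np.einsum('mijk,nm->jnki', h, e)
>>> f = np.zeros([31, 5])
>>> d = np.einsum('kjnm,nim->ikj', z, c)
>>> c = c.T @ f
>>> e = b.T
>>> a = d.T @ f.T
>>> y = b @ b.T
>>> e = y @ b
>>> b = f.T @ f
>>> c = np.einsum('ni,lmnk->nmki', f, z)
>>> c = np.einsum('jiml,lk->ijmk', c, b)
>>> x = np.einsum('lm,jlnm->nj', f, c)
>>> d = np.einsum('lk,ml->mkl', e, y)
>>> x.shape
(7, 2)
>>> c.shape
(2, 31, 7, 5)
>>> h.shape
(7, 7, 13, 31)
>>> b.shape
(5, 5)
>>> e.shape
(19, 2)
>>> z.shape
(13, 2, 31, 7)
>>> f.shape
(31, 5)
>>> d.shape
(19, 2, 19)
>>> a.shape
(2, 13, 31)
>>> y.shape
(19, 19)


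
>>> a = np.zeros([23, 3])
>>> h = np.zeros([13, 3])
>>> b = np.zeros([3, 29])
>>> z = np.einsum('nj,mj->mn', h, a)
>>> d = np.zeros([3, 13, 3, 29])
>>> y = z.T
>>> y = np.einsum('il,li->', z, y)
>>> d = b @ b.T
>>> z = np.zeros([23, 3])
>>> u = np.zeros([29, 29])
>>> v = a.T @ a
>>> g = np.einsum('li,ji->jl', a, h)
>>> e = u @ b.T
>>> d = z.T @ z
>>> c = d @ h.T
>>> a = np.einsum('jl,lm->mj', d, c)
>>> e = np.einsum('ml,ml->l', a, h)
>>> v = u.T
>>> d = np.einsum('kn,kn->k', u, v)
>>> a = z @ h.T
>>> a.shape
(23, 13)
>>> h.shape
(13, 3)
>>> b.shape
(3, 29)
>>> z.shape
(23, 3)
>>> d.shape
(29,)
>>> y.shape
()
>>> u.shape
(29, 29)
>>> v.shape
(29, 29)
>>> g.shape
(13, 23)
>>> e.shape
(3,)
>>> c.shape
(3, 13)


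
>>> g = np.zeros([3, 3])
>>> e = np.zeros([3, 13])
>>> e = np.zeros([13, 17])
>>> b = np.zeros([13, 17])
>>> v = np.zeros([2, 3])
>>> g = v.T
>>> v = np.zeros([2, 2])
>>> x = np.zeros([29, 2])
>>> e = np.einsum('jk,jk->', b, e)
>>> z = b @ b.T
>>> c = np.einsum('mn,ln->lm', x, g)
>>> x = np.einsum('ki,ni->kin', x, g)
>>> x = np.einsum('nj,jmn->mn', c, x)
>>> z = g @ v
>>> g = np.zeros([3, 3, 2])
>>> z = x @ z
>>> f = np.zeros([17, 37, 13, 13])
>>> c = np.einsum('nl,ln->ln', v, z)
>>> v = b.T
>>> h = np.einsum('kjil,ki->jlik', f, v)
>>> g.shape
(3, 3, 2)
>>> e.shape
()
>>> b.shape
(13, 17)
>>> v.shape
(17, 13)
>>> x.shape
(2, 3)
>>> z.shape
(2, 2)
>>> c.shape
(2, 2)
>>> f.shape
(17, 37, 13, 13)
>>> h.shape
(37, 13, 13, 17)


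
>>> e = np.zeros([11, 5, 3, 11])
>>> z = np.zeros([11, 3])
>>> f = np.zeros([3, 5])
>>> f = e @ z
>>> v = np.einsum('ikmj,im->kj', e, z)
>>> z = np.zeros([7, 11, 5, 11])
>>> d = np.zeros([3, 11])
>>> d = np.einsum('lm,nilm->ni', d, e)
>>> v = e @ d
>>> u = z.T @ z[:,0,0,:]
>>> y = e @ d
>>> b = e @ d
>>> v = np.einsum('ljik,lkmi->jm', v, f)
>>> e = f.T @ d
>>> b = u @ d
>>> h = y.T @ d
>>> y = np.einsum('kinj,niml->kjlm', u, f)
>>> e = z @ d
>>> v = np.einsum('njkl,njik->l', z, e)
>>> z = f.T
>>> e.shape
(7, 11, 5, 5)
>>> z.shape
(3, 3, 5, 11)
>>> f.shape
(11, 5, 3, 3)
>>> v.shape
(11,)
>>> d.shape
(11, 5)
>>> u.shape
(11, 5, 11, 11)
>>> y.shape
(11, 11, 3, 3)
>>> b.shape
(11, 5, 11, 5)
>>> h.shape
(5, 3, 5, 5)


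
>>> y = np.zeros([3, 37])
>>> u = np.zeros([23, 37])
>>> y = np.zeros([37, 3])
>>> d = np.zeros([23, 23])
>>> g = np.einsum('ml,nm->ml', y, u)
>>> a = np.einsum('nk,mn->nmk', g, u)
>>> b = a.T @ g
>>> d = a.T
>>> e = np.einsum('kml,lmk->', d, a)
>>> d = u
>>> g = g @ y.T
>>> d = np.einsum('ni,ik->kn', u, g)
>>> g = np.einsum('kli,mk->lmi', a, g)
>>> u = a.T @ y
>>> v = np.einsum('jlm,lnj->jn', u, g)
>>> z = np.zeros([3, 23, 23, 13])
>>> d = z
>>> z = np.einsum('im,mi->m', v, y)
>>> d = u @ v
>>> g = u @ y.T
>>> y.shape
(37, 3)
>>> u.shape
(3, 23, 3)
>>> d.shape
(3, 23, 37)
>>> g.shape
(3, 23, 37)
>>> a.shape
(37, 23, 3)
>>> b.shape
(3, 23, 3)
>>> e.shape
()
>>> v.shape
(3, 37)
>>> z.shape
(37,)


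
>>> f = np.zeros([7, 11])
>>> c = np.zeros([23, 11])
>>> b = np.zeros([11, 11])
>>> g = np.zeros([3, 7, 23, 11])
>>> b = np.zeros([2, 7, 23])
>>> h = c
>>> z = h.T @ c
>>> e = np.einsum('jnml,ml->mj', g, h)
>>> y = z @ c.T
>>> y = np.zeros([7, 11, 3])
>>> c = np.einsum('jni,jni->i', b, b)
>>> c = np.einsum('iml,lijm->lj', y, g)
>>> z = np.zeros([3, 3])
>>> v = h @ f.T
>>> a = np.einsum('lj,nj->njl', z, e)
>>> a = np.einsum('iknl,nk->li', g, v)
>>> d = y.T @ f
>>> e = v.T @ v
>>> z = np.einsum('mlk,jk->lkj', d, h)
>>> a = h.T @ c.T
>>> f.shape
(7, 11)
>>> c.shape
(3, 23)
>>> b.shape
(2, 7, 23)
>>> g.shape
(3, 7, 23, 11)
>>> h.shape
(23, 11)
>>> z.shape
(11, 11, 23)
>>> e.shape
(7, 7)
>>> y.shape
(7, 11, 3)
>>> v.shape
(23, 7)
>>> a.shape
(11, 3)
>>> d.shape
(3, 11, 11)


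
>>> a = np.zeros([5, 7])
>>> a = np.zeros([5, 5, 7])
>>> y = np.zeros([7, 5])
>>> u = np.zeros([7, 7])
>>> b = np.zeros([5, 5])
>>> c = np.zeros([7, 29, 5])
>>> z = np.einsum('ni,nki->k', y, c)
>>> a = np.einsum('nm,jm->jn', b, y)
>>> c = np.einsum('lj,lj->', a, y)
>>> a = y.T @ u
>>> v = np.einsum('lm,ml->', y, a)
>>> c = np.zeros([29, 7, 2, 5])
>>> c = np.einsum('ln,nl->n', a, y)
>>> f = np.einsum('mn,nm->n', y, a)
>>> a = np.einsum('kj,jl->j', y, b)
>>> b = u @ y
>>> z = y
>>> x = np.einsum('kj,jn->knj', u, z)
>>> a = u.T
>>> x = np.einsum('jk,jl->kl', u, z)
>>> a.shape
(7, 7)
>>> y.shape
(7, 5)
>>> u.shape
(7, 7)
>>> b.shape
(7, 5)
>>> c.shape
(7,)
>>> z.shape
(7, 5)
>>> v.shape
()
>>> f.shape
(5,)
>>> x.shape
(7, 5)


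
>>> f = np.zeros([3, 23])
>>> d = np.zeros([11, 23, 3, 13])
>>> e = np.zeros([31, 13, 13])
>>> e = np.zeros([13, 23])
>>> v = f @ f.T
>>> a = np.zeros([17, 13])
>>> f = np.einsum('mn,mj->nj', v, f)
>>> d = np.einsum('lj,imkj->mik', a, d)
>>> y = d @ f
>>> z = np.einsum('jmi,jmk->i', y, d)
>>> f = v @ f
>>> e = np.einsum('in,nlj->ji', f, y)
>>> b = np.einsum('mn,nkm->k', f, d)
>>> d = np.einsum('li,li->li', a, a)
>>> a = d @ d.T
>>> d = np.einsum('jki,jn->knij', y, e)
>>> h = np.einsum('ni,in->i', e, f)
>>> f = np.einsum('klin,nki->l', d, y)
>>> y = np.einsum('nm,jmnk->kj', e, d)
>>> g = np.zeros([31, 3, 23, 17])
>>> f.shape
(3,)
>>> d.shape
(11, 3, 23, 23)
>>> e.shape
(23, 3)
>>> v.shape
(3, 3)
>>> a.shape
(17, 17)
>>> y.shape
(23, 11)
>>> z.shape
(23,)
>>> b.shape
(11,)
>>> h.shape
(3,)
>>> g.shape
(31, 3, 23, 17)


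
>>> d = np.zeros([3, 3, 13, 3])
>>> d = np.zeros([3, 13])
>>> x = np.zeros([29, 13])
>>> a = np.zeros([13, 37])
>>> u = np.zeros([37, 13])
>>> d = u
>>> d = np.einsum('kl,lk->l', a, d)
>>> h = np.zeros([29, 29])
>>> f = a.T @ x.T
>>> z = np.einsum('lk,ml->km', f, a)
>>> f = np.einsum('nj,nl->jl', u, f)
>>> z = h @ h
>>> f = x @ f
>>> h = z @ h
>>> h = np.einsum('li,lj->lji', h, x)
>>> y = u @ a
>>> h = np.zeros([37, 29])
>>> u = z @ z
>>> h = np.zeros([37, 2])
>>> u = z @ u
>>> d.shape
(37,)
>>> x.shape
(29, 13)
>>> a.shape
(13, 37)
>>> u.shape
(29, 29)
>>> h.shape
(37, 2)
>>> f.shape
(29, 29)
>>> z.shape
(29, 29)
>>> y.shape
(37, 37)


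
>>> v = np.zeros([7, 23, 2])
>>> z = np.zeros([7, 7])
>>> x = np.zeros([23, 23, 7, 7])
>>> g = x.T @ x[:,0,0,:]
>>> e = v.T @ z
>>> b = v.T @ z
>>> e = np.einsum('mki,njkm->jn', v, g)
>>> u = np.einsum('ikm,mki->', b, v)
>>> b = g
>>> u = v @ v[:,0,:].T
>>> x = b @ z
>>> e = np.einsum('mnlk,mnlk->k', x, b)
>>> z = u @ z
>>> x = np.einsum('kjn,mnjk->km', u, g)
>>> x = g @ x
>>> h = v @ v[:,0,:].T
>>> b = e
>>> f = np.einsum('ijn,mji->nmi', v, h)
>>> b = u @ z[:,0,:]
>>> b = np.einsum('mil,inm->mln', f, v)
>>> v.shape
(7, 23, 2)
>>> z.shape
(7, 23, 7)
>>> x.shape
(7, 7, 23, 7)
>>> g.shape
(7, 7, 23, 7)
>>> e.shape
(7,)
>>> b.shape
(2, 7, 23)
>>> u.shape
(7, 23, 7)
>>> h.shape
(7, 23, 7)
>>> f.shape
(2, 7, 7)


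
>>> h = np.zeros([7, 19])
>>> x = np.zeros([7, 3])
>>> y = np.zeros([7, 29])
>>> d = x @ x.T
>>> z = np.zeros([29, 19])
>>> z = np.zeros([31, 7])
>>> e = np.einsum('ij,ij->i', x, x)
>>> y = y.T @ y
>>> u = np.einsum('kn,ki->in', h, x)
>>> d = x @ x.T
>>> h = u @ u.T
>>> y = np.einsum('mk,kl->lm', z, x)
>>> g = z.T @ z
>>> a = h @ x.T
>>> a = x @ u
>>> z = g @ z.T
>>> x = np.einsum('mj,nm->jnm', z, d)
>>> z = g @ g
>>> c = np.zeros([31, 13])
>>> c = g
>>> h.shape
(3, 3)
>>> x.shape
(31, 7, 7)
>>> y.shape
(3, 31)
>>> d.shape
(7, 7)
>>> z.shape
(7, 7)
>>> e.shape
(7,)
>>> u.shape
(3, 19)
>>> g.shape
(7, 7)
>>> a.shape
(7, 19)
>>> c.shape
(7, 7)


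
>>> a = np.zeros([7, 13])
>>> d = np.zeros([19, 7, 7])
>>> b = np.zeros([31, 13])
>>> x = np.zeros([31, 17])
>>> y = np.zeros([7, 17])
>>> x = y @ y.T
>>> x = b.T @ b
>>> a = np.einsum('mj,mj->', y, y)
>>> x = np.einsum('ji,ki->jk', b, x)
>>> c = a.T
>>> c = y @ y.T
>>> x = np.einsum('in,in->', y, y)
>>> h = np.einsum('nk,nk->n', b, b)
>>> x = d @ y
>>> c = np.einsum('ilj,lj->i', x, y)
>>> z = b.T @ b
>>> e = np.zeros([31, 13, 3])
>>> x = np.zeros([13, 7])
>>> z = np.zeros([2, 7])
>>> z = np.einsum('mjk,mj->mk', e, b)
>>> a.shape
()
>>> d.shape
(19, 7, 7)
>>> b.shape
(31, 13)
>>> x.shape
(13, 7)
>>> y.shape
(7, 17)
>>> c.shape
(19,)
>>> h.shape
(31,)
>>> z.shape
(31, 3)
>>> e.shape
(31, 13, 3)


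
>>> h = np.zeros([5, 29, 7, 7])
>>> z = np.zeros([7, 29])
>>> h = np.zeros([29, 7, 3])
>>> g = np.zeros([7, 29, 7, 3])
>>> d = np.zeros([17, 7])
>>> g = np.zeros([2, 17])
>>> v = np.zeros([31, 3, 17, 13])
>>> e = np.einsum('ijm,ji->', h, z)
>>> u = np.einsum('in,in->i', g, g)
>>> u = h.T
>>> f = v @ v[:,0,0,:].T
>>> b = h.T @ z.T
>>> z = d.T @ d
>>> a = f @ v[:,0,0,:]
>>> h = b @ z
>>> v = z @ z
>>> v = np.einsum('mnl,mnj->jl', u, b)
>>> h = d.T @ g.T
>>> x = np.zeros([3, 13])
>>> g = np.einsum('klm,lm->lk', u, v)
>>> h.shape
(7, 2)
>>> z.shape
(7, 7)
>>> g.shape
(7, 3)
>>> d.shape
(17, 7)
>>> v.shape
(7, 29)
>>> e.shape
()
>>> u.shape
(3, 7, 29)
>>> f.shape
(31, 3, 17, 31)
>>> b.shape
(3, 7, 7)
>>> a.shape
(31, 3, 17, 13)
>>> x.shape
(3, 13)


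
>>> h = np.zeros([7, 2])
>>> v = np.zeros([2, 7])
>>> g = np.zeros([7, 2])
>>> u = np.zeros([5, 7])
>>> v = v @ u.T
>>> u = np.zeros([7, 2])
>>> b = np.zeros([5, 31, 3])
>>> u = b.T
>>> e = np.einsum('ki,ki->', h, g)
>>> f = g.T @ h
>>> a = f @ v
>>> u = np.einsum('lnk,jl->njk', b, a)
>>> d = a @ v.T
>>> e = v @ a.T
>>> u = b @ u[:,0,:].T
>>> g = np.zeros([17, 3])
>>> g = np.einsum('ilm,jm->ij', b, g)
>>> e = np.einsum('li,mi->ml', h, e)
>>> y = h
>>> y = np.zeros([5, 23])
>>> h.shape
(7, 2)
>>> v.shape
(2, 5)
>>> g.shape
(5, 17)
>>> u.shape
(5, 31, 31)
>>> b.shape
(5, 31, 3)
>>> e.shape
(2, 7)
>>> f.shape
(2, 2)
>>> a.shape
(2, 5)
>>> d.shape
(2, 2)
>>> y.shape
(5, 23)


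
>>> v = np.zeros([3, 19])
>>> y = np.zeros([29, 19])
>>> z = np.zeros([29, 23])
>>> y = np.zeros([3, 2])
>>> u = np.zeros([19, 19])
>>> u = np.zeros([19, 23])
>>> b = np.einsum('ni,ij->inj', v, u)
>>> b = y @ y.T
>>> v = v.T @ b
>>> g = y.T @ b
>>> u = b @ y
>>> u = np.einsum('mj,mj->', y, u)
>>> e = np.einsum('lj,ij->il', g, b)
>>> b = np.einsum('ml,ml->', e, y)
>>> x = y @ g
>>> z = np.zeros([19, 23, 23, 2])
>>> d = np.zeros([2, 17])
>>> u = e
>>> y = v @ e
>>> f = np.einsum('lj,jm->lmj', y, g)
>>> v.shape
(19, 3)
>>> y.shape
(19, 2)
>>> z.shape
(19, 23, 23, 2)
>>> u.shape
(3, 2)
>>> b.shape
()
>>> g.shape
(2, 3)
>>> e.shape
(3, 2)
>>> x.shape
(3, 3)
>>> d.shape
(2, 17)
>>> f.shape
(19, 3, 2)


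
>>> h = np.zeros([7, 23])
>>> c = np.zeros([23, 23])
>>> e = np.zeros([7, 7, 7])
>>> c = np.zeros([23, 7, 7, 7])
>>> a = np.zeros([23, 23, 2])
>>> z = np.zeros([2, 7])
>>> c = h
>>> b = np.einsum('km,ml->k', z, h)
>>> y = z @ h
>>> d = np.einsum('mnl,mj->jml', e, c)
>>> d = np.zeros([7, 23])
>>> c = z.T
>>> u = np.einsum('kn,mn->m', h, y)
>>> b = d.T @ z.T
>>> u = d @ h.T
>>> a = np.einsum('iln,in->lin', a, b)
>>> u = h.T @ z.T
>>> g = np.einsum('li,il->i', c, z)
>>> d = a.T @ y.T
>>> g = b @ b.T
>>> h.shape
(7, 23)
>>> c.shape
(7, 2)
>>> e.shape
(7, 7, 7)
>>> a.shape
(23, 23, 2)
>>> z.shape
(2, 7)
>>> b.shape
(23, 2)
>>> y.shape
(2, 23)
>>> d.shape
(2, 23, 2)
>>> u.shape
(23, 2)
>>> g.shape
(23, 23)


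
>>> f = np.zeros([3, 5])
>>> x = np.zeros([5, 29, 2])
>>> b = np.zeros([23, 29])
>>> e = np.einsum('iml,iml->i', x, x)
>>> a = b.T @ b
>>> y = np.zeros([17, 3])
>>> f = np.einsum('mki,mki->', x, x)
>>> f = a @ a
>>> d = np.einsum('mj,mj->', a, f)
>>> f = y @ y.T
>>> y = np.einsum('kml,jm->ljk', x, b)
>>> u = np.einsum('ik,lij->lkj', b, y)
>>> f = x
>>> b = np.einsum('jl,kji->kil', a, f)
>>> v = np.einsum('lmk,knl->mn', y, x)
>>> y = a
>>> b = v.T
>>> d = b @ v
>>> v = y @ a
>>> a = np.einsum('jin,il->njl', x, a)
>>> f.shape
(5, 29, 2)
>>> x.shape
(5, 29, 2)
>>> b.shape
(29, 23)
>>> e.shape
(5,)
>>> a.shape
(2, 5, 29)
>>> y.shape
(29, 29)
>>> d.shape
(29, 29)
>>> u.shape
(2, 29, 5)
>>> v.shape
(29, 29)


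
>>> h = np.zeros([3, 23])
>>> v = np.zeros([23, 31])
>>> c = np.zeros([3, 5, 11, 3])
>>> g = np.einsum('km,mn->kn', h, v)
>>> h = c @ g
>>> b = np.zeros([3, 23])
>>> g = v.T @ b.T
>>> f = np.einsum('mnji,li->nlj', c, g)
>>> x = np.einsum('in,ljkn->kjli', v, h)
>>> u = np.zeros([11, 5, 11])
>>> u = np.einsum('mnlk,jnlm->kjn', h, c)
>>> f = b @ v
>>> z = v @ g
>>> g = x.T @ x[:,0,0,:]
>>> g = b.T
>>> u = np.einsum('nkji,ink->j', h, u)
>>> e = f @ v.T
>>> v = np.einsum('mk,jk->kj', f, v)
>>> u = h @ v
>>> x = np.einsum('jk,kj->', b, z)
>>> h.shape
(3, 5, 11, 31)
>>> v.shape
(31, 23)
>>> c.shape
(3, 5, 11, 3)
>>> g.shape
(23, 3)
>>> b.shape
(3, 23)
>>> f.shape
(3, 31)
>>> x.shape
()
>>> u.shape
(3, 5, 11, 23)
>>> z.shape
(23, 3)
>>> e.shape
(3, 23)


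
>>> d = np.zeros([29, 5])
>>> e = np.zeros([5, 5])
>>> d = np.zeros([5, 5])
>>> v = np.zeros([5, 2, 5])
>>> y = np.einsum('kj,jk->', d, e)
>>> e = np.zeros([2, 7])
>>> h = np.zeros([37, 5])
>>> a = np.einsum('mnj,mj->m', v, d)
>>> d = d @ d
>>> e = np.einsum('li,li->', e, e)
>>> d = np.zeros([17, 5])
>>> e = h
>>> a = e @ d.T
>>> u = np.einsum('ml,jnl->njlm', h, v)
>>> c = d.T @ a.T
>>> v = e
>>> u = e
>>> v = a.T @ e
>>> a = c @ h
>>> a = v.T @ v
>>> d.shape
(17, 5)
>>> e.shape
(37, 5)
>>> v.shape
(17, 5)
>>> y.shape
()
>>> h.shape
(37, 5)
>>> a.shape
(5, 5)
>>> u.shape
(37, 5)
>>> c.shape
(5, 37)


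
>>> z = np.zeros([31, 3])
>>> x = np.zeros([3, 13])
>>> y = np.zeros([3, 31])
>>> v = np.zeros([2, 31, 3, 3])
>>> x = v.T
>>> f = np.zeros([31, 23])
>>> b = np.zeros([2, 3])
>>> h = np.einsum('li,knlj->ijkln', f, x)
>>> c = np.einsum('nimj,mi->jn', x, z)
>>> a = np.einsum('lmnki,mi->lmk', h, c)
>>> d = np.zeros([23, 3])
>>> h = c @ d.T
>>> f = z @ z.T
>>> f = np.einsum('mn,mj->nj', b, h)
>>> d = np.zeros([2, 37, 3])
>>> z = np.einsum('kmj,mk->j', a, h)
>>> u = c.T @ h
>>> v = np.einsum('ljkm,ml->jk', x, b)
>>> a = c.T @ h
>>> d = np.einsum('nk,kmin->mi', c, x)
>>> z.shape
(31,)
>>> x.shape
(3, 3, 31, 2)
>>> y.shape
(3, 31)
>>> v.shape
(3, 31)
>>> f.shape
(3, 23)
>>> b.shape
(2, 3)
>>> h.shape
(2, 23)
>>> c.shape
(2, 3)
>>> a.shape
(3, 23)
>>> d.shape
(3, 31)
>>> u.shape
(3, 23)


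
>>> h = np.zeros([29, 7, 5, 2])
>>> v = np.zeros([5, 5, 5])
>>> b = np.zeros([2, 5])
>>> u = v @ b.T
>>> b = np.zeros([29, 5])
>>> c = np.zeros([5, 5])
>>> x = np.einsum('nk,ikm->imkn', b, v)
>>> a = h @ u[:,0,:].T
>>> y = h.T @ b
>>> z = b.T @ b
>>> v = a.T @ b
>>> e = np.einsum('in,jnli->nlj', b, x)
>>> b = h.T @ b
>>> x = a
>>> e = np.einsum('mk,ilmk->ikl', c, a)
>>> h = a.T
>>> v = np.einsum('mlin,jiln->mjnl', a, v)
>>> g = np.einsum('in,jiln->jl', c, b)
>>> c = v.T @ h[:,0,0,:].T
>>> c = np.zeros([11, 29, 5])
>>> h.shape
(5, 5, 7, 29)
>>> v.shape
(29, 5, 5, 7)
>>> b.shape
(2, 5, 7, 5)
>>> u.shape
(5, 5, 2)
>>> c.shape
(11, 29, 5)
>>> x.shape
(29, 7, 5, 5)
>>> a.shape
(29, 7, 5, 5)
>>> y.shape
(2, 5, 7, 5)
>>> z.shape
(5, 5)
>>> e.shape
(29, 5, 7)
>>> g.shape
(2, 7)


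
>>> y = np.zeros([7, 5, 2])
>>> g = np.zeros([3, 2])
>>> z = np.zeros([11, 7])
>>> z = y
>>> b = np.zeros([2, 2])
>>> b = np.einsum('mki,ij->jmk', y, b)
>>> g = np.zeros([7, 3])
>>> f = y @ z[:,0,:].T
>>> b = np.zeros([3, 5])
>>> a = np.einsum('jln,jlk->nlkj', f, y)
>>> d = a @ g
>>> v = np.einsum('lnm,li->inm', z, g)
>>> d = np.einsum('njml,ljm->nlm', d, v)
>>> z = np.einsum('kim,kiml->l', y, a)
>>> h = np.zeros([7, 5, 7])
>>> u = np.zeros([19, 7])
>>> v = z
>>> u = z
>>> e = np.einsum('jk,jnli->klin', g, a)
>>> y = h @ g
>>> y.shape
(7, 5, 3)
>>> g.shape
(7, 3)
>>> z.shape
(7,)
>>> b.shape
(3, 5)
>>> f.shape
(7, 5, 7)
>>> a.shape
(7, 5, 2, 7)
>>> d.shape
(7, 3, 2)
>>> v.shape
(7,)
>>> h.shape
(7, 5, 7)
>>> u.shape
(7,)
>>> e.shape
(3, 2, 7, 5)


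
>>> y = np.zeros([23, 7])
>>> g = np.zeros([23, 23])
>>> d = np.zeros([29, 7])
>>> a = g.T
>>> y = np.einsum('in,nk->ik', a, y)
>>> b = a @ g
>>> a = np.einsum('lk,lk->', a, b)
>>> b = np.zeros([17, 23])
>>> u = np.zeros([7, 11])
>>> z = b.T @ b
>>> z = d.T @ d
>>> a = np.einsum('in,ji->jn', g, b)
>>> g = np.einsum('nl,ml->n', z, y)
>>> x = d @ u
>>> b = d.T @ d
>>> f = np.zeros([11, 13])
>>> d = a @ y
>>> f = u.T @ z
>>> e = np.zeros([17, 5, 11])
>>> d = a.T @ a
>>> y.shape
(23, 7)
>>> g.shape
(7,)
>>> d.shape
(23, 23)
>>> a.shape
(17, 23)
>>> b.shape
(7, 7)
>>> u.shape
(7, 11)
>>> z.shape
(7, 7)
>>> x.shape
(29, 11)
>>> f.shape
(11, 7)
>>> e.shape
(17, 5, 11)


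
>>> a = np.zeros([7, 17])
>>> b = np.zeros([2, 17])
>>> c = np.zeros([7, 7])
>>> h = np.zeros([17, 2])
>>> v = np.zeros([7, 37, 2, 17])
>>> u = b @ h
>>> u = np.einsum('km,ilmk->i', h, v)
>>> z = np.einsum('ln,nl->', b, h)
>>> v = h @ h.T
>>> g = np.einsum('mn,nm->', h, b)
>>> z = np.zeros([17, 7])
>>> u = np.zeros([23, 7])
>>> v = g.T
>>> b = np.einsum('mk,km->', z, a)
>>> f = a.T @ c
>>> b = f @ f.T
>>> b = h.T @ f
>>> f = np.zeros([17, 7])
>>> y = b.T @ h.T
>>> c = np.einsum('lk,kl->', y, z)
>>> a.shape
(7, 17)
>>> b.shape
(2, 7)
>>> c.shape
()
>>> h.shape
(17, 2)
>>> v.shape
()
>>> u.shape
(23, 7)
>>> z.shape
(17, 7)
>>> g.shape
()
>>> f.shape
(17, 7)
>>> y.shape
(7, 17)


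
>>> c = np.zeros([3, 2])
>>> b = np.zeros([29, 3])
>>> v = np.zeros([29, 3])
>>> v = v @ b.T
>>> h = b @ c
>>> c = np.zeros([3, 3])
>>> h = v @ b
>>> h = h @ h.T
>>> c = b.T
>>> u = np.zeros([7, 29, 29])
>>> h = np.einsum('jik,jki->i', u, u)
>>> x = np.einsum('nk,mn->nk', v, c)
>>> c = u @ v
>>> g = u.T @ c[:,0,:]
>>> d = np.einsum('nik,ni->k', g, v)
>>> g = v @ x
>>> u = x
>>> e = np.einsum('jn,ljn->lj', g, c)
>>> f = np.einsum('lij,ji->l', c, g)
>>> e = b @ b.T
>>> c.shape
(7, 29, 29)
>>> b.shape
(29, 3)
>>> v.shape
(29, 29)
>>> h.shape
(29,)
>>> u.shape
(29, 29)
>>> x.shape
(29, 29)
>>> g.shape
(29, 29)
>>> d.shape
(29,)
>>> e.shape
(29, 29)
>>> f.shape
(7,)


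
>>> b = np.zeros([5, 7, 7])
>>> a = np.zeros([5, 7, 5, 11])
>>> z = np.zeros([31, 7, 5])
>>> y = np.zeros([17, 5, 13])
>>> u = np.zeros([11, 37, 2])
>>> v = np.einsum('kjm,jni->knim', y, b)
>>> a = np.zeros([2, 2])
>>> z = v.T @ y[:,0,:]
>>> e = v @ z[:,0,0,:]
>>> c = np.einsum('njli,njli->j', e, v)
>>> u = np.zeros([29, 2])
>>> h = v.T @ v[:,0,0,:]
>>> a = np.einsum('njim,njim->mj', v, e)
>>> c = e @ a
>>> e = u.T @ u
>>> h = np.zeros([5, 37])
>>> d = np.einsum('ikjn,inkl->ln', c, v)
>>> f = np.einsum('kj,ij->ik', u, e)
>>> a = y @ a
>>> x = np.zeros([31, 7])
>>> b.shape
(5, 7, 7)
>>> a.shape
(17, 5, 7)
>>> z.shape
(13, 7, 7, 13)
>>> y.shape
(17, 5, 13)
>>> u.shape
(29, 2)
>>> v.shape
(17, 7, 7, 13)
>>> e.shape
(2, 2)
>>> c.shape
(17, 7, 7, 7)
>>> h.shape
(5, 37)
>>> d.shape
(13, 7)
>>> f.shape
(2, 29)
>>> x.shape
(31, 7)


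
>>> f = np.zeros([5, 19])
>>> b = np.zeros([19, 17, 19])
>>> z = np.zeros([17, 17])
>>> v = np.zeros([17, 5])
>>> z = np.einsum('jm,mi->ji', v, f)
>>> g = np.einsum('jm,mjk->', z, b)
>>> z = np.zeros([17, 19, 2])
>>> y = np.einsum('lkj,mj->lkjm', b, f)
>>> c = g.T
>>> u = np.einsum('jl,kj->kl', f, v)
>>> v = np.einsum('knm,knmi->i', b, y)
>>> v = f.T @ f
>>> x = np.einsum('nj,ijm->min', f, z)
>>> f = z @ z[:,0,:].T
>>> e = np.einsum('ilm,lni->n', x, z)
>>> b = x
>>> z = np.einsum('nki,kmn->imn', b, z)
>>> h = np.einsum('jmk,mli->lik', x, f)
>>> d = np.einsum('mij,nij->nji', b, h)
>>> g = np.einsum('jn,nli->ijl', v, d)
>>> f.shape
(17, 19, 17)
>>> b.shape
(2, 17, 5)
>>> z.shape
(5, 19, 2)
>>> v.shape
(19, 19)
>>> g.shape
(17, 19, 5)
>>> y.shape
(19, 17, 19, 5)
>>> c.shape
()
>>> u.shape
(17, 19)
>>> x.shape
(2, 17, 5)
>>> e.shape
(19,)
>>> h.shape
(19, 17, 5)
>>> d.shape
(19, 5, 17)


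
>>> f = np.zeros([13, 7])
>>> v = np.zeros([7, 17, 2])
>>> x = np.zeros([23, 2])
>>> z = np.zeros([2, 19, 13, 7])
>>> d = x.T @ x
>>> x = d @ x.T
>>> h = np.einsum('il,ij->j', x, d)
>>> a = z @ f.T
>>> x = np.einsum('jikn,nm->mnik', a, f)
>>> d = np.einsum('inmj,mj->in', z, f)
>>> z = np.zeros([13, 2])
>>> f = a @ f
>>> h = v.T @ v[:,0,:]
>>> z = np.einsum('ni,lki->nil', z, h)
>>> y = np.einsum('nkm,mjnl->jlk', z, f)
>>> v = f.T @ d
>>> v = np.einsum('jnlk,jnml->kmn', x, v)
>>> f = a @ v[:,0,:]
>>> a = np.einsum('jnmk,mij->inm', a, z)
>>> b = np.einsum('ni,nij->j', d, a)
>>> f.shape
(2, 19, 13, 13)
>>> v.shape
(13, 19, 13)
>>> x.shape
(7, 13, 19, 13)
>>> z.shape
(13, 2, 2)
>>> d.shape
(2, 19)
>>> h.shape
(2, 17, 2)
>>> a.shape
(2, 19, 13)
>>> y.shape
(19, 7, 2)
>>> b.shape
(13,)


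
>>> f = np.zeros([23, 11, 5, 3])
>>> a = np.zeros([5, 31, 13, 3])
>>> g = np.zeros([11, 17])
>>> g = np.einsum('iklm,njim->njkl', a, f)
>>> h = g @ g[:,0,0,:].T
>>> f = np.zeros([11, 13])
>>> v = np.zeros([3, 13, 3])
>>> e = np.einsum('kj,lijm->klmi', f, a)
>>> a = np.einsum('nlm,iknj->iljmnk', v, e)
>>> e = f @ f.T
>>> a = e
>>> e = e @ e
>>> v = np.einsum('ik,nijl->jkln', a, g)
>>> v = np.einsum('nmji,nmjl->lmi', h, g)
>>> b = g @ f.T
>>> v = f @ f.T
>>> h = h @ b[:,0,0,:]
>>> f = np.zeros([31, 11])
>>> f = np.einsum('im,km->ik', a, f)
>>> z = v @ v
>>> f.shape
(11, 31)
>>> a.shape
(11, 11)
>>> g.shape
(23, 11, 31, 13)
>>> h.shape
(23, 11, 31, 11)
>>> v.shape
(11, 11)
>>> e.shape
(11, 11)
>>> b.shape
(23, 11, 31, 11)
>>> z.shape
(11, 11)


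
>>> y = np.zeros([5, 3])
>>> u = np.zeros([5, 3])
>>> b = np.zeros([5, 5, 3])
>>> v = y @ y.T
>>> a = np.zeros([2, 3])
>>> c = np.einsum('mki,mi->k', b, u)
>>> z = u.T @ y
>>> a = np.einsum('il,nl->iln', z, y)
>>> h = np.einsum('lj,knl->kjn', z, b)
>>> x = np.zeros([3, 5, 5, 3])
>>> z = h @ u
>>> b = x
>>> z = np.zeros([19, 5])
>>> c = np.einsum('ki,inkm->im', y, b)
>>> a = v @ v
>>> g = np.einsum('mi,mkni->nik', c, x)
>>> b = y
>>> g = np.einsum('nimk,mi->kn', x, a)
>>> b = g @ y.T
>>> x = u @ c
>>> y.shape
(5, 3)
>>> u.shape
(5, 3)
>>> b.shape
(3, 5)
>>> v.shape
(5, 5)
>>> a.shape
(5, 5)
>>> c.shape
(3, 3)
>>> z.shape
(19, 5)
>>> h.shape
(5, 3, 5)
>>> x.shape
(5, 3)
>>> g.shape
(3, 3)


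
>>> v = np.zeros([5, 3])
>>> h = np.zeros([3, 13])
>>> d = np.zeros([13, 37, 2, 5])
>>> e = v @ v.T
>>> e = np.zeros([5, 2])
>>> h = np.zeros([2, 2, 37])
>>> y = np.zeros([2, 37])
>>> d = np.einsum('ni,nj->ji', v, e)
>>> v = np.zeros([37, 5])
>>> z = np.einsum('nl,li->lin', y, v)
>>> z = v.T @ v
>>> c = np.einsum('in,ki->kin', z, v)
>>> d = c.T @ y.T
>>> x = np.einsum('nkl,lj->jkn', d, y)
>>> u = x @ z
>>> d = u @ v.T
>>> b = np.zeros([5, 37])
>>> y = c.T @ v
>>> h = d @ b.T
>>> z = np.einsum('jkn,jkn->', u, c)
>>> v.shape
(37, 5)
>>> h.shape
(37, 5, 5)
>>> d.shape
(37, 5, 37)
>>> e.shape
(5, 2)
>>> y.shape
(5, 5, 5)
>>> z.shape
()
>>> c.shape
(37, 5, 5)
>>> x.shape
(37, 5, 5)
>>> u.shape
(37, 5, 5)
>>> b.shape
(5, 37)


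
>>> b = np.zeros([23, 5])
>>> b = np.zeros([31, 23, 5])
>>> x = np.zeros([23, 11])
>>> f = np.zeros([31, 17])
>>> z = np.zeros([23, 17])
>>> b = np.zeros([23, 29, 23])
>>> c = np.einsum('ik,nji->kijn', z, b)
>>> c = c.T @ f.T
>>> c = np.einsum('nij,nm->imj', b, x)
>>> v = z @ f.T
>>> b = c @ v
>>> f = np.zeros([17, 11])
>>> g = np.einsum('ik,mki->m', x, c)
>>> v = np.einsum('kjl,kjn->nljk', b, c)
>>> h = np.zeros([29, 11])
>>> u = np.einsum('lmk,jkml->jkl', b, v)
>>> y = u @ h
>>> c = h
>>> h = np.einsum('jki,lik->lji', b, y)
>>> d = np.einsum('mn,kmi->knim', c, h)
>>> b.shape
(29, 11, 31)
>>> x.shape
(23, 11)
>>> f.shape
(17, 11)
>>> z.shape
(23, 17)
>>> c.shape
(29, 11)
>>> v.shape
(23, 31, 11, 29)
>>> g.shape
(29,)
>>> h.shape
(23, 29, 31)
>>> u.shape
(23, 31, 29)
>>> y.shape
(23, 31, 11)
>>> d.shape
(23, 11, 31, 29)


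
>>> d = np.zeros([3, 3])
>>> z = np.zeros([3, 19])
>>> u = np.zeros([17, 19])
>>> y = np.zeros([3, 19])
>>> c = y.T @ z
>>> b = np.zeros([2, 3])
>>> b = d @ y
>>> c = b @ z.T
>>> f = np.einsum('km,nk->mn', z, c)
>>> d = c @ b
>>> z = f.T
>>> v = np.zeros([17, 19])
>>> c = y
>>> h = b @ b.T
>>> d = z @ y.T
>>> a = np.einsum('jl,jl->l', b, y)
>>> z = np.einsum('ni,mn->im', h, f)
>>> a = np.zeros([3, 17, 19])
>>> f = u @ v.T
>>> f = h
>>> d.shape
(3, 3)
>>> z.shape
(3, 19)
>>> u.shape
(17, 19)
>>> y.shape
(3, 19)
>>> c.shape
(3, 19)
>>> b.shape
(3, 19)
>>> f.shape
(3, 3)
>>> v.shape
(17, 19)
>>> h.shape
(3, 3)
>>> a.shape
(3, 17, 19)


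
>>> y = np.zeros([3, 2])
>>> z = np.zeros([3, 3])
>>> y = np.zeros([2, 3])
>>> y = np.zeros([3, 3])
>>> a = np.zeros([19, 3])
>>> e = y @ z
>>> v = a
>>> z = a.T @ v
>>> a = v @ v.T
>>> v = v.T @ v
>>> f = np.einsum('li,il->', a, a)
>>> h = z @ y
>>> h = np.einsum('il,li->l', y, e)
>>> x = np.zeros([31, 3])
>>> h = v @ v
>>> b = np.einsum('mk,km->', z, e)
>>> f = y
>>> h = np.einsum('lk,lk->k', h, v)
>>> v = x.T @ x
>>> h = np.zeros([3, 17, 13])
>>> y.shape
(3, 3)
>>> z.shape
(3, 3)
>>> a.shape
(19, 19)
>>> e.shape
(3, 3)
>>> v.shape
(3, 3)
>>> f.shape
(3, 3)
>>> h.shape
(3, 17, 13)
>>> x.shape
(31, 3)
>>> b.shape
()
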